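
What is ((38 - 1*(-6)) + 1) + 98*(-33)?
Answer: -3189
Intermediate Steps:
((38 - 1*(-6)) + 1) + 98*(-33) = ((38 + 6) + 1) - 3234 = (44 + 1) - 3234 = 45 - 3234 = -3189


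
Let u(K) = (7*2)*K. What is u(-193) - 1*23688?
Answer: -26390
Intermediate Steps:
u(K) = 14*K
u(-193) - 1*23688 = 14*(-193) - 1*23688 = -2702 - 23688 = -26390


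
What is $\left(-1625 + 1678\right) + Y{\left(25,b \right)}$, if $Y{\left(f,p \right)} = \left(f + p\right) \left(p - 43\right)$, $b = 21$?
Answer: $-959$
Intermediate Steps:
$Y{\left(f,p \right)} = \left(-43 + p\right) \left(f + p\right)$ ($Y{\left(f,p \right)} = \left(f + p\right) \left(-43 + p\right) = \left(-43 + p\right) \left(f + p\right)$)
$\left(-1625 + 1678\right) + Y{\left(25,b \right)} = \left(-1625 + 1678\right) + \left(21^{2} - 1075 - 903 + 25 \cdot 21\right) = 53 + \left(441 - 1075 - 903 + 525\right) = 53 - 1012 = -959$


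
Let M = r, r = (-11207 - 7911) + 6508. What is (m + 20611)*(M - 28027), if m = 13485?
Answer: -1385559152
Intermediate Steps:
r = -12610 (r = -19118 + 6508 = -12610)
M = -12610
(m + 20611)*(M - 28027) = (13485 + 20611)*(-12610 - 28027) = 34096*(-40637) = -1385559152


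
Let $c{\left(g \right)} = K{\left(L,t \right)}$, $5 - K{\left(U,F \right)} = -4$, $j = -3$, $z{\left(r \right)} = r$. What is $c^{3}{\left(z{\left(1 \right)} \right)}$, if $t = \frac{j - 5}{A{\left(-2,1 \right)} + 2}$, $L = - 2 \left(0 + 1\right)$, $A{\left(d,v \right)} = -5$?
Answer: $729$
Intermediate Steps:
$L = -2$ ($L = \left(-2\right) 1 = -2$)
$t = \frac{8}{3}$ ($t = \frac{-3 - 5}{-5 + 2} = - \frac{8}{-3} = \left(-8\right) \left(- \frac{1}{3}\right) = \frac{8}{3} \approx 2.6667$)
$K{\left(U,F \right)} = 9$ ($K{\left(U,F \right)} = 5 - -4 = 5 + 4 = 9$)
$c{\left(g \right)} = 9$
$c^{3}{\left(z{\left(1 \right)} \right)} = 9^{3} = 729$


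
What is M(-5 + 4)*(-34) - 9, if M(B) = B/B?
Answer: -43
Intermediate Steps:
M(B) = 1
M(-5 + 4)*(-34) - 9 = 1*(-34) - 9 = -34 - 9 = -43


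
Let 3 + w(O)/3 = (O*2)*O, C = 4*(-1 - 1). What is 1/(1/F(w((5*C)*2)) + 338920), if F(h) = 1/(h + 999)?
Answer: 1/378310 ≈ 2.6433e-6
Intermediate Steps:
C = -8 (C = 4*(-2) = -8)
w(O) = -9 + 6*O² (w(O) = -9 + 3*((O*2)*O) = -9 + 3*((2*O)*O) = -9 + 3*(2*O²) = -9 + 6*O²)
F(h) = 1/(999 + h)
1/(1/F(w((5*C)*2)) + 338920) = 1/(1/(1/(999 + (-9 + 6*((5*(-8))*2)²))) + 338920) = 1/(1/(1/(999 + (-9 + 6*(-40*2)²))) + 338920) = 1/(1/(1/(999 + (-9 + 6*(-80)²))) + 338920) = 1/(1/(1/(999 + (-9 + 6*6400))) + 338920) = 1/(1/(1/(999 + (-9 + 38400))) + 338920) = 1/(1/(1/(999 + 38391)) + 338920) = 1/(1/(1/39390) + 338920) = 1/(39390 + 338920) = 1/378310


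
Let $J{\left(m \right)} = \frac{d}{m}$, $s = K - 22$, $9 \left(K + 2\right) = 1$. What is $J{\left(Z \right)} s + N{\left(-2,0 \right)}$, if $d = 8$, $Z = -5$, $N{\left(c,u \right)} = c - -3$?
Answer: $\frac{353}{9} \approx 39.222$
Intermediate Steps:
$K = - \frac{17}{9}$ ($K = -2 + \frac{1}{9} \cdot 1 = -2 + \frac{1}{9} = - \frac{17}{9} \approx -1.8889$)
$N{\left(c,u \right)} = 3 + c$ ($N{\left(c,u \right)} = c + 3 = 3 + c$)
$s = - \frac{215}{9}$ ($s = - \frac{17}{9} - 22 = - \frac{215}{9} \approx -23.889$)
$J{\left(m \right)} = \frac{8}{m}$
$J{\left(Z \right)} s + N{\left(-2,0 \right)} = \frac{8}{-5} \left(- \frac{215}{9}\right) + \left(3 - 2\right) = 8 \left(- \frac{1}{5}\right) \left(- \frac{215}{9}\right) + 1 = \left(- \frac{8}{5}\right) \left(- \frac{215}{9}\right) + 1 = \frac{344}{9} + 1 = \frac{353}{9}$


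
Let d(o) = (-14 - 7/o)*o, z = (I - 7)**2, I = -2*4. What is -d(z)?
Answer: 3157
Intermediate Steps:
I = -8
z = 225 (z = (-8 - 7)**2 = (-15)**2 = 225)
d(o) = o*(-14 - 7/o)
-d(z) = -(-7 - 14*225) = -(-7 - 3150) = -1*(-3157) = 3157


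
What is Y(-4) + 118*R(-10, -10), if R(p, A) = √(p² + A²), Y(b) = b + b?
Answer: -8 + 1180*√2 ≈ 1660.8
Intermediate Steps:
Y(b) = 2*b
R(p, A) = √(A² + p²)
Y(-4) + 118*R(-10, -10) = 2*(-4) + 118*√((-10)² + (-10)²) = -8 + 118*√(100 + 100) = -8 + 118*√200 = -8 + 118*(10*√2) = -8 + 1180*√2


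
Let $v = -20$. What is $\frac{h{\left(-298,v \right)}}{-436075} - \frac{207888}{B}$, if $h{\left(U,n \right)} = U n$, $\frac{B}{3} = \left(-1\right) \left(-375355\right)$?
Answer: $- \frac{259642952}{1309463453} \approx -0.19828$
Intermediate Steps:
$B = 1126065$ ($B = 3 \left(\left(-1\right) \left(-375355\right)\right) = 3 \cdot 375355 = 1126065$)
$\frac{h{\left(-298,v \right)}}{-436075} - \frac{207888}{B} = \frac{\left(-298\right) \left(-20\right)}{-436075} - \frac{207888}{1126065} = 5960 \left(- \frac{1}{436075}\right) - \frac{69296}{375355} = - \frac{1192}{87215} - \frac{69296}{375355} = - \frac{259642952}{1309463453}$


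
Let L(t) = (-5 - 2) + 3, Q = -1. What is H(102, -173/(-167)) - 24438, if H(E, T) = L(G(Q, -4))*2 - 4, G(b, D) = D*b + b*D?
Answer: -24450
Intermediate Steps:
G(b, D) = 2*D*b (G(b, D) = D*b + D*b = 2*D*b)
L(t) = -4 (L(t) = -7 + 3 = -4)
H(E, T) = -12 (H(E, T) = -4*2 - 4 = -8 - 4 = -12)
H(102, -173/(-167)) - 24438 = -12 - 24438 = -24450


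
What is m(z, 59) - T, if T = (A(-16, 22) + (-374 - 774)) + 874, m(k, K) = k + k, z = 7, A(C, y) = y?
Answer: 266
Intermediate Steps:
m(k, K) = 2*k
T = -252 (T = (22 + (-374 - 774)) + 874 = (22 - 1148) + 874 = -1126 + 874 = -252)
m(z, 59) - T = 2*7 - 1*(-252) = 14 + 252 = 266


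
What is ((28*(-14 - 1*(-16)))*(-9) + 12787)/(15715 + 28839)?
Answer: 12283/44554 ≈ 0.27569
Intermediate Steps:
((28*(-14 - 1*(-16)))*(-9) + 12787)/(15715 + 28839) = ((28*(-14 + 16))*(-9) + 12787)/44554 = ((28*2)*(-9) + 12787)*(1/44554) = (56*(-9) + 12787)*(1/44554) = (-504 + 12787)*(1/44554) = 12283*(1/44554) = 12283/44554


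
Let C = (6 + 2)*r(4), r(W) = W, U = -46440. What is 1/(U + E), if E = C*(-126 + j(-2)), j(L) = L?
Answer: -1/50536 ≈ -1.9788e-5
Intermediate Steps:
C = 32 (C = (6 + 2)*4 = 8*4 = 32)
E = -4096 (E = 32*(-126 - 2) = 32*(-128) = -4096)
1/(U + E) = 1/(-46440 - 4096) = 1/(-50536) = -1/50536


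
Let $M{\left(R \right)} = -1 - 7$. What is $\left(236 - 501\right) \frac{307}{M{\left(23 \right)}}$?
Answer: $\frac{81355}{8} \approx 10169.0$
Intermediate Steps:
$M{\left(R \right)} = -8$
$\left(236 - 501\right) \frac{307}{M{\left(23 \right)}} = \left(236 - 501\right) \frac{307}{-8} = - 265 \cdot 307 \left(- \frac{1}{8}\right) = \left(-265\right) \left(- \frac{307}{8}\right) = \frac{81355}{8}$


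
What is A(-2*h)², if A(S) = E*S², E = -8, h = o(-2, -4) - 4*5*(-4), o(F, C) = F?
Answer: 37903417344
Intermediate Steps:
h = 78 (h = -2 - 4*5*(-4) = -2 - 20*(-4) = -2 - 1*(-80) = -2 + 80 = 78)
A(S) = -8*S²
A(-2*h)² = (-8*(-2*78)²)² = (-8*(-156)²)² = (-8*24336)² = (-194688)² = 37903417344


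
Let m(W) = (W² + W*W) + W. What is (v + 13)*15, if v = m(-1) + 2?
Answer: 240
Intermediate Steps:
m(W) = W + 2*W² (m(W) = (W² + W²) + W = 2*W² + W = W + 2*W²)
v = 3 (v = -(1 + 2*(-1)) + 2 = -(1 - 2) + 2 = -1*(-1) + 2 = 1 + 2 = 3)
(v + 13)*15 = (3 + 13)*15 = 16*15 = 240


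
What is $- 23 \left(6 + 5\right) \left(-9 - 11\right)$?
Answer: $5060$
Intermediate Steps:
$- 23 \left(6 + 5\right) \left(-9 - 11\right) = - 23 \cdot 11 \left(-20\right) = \left(-23\right) \left(-220\right) = 5060$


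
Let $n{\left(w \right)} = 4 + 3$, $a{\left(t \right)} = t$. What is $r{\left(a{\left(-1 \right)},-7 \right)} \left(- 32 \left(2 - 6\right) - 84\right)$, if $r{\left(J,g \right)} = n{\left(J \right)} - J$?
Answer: $352$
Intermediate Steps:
$n{\left(w \right)} = 7$
$r{\left(J,g \right)} = 7 - J$
$r{\left(a{\left(-1 \right)},-7 \right)} \left(- 32 \left(2 - 6\right) - 84\right) = \left(7 - -1\right) \left(- 32 \left(2 - 6\right) - 84\right) = \left(7 + 1\right) \left(- 32 \left(2 - 6\right) - 84\right) = 8 \left(\left(-32\right) \left(-4\right) - 84\right) = 8 \left(128 - 84\right) = 8 \cdot 44 = 352$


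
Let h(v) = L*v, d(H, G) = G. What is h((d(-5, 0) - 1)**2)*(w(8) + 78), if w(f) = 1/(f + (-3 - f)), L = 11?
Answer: 2563/3 ≈ 854.33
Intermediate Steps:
h(v) = 11*v
w(f) = -1/3 (w(f) = 1/(-3) = -1/3)
h((d(-5, 0) - 1)**2)*(w(8) + 78) = (11*(0 - 1)**2)*(-1/3 + 78) = (11*(-1)**2)*(233/3) = (11*1)*(233/3) = 11*(233/3) = 2563/3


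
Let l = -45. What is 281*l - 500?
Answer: -13145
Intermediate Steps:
281*l - 500 = 281*(-45) - 500 = -12645 - 500 = -13145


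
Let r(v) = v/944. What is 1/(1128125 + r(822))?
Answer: 472/532475411 ≈ 8.8643e-7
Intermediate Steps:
r(v) = v/944 (r(v) = v*(1/944) = v/944)
1/(1128125 + r(822)) = 1/(1128125 + (1/944)*822) = 1/(1128125 + 411/472) = 1/(532475411/472) = 472/532475411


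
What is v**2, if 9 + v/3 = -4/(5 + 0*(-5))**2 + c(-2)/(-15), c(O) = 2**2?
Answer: 499849/625 ≈ 799.76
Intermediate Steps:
c(O) = 4
v = -707/25 (v = -27 + 3*(-4/(5 + 0*(-5))**2 + 4/(-15)) = -27 + 3*(-4/(5 + 0)**2 + 4*(-1/15)) = -27 + 3*(-4/(5**2) - 4/15) = -27 + 3*(-4/25 - 4/15) = -27 + 3*(-32/75) = -27 - 32/25 = -707/25 ≈ -28.280)
v**2 = (-707/25)**2 = 499849/625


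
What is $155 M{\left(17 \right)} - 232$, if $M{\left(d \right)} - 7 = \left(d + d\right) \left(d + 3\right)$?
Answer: $106253$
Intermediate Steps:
$M{\left(d \right)} = 7 + 2 d \left(3 + d\right)$ ($M{\left(d \right)} = 7 + \left(d + d\right) \left(d + 3\right) = 7 + 2 d \left(3 + d\right)$)
$155 M{\left(17 \right)} - 232 = 155 \left(7 + 2 \cdot 17^{2} + 6 \cdot 17\right) - 232 = 155 \left(7 + 2 \cdot 289 + 102\right) - 232 = 155 \left(7 + 578 + 102\right) - 232 = 155 \cdot 687 - 232 = 106485 - 232 = 106253$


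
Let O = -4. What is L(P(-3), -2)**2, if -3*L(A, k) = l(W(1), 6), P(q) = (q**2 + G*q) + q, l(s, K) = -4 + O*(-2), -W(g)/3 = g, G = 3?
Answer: 16/9 ≈ 1.7778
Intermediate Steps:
W(g) = -3*g
l(s, K) = 4 (l(s, K) = -4 - 4*(-2) = -4 + 8 = 4)
P(q) = q**2 + 4*q (P(q) = (q**2 + 3*q) + q = q**2 + 4*q)
L(A, k) = -4/3 (L(A, k) = -1/3*4 = -4/3)
L(P(-3), -2)**2 = (-4/3)**2 = 16/9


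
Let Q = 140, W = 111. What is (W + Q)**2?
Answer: 63001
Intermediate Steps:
(W + Q)**2 = (111 + 140)**2 = 251**2 = 63001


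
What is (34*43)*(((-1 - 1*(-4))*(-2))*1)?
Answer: -8772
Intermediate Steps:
(34*43)*(((-1 - 1*(-4))*(-2))*1) = 1462*(((-1 + 4)*(-2))*1) = 1462*((3*(-2))*1) = 1462*(-6*1) = 1462*(-6) = -8772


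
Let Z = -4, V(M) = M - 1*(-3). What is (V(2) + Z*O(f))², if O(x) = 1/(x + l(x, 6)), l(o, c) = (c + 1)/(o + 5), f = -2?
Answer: 49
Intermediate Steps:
l(o, c) = (1 + c)/(5 + o)
V(M) = 3 + M (V(M) = M + 3 = 3 + M)
O(x) = 1/(x + 7/(5 + x)) (O(x) = 1/(x + (1 + 6)/(5 + x)) = 1/(x + 7/(5 + x)))
(V(2) + Z*O(f))² = ((3 + 2) - 4*(5 - 2)/(7 - 2*(5 - 2)))² = (5 - 4*3/(7 - 2*3))² = (5 - 4*3/(7 - 6))² = (5 - 4*3/1)² = (5 - 4*3)² = (5 - 12)² = (-7)² = 49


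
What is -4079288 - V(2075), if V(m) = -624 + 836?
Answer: -4079500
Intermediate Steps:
V(m) = 212
-4079288 - V(2075) = -4079288 - 1*212 = -4079288 - 212 = -4079500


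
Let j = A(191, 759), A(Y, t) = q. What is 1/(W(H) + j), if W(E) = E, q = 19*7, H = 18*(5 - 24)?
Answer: -1/209 ≈ -0.0047847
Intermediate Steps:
H = -342 (H = 18*(-19) = -342)
q = 133
A(Y, t) = 133
j = 133
1/(W(H) + j) = 1/(-342 + 133) = 1/(-209) = -1/209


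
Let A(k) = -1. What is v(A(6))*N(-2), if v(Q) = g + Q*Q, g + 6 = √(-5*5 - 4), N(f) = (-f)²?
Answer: -20 + 4*I*√29 ≈ -20.0 + 21.541*I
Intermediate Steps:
N(f) = f²
g = -6 + I*√29 (g = -6 + √(-5*5 - 4) = -6 + √(-25 - 4) = -6 + √(-29) = -6 + I*√29 ≈ -6.0 + 5.3852*I)
v(Q) = -6 + Q² + I*√29 (v(Q) = (-6 + I*√29) + Q*Q = (-6 + I*√29) + Q² = -6 + Q² + I*√29)
v(A(6))*N(-2) = (-6 + (-1)² + I*√29)*(-2)² = (-6 + 1 + I*√29)*4 = (-5 + I*√29)*4 = -20 + 4*I*√29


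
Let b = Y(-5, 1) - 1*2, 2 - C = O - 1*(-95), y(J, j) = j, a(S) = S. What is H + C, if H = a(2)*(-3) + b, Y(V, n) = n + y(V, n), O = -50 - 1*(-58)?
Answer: -107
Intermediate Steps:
O = 8 (O = -50 + 58 = 8)
Y(V, n) = 2*n (Y(V, n) = n + n = 2*n)
C = -101 (C = 2 - (8 - 1*(-95)) = 2 - (8 + 95) = 2 - 1*103 = 2 - 103 = -101)
b = 0 (b = 2*1 - 1*2 = 2 - 2 = 0)
H = -6 (H = 2*(-3) + 0 = -6 + 0 = -6)
H + C = -6 - 101 = -107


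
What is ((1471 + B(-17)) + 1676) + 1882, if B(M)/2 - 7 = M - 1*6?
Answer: 4997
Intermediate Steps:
B(M) = 2 + 2*M (B(M) = 14 + 2*(M - 1*6) = 14 + 2*(M - 6) = 14 + 2*(-6 + M) = 14 + (-12 + 2*M) = 2 + 2*M)
((1471 + B(-17)) + 1676) + 1882 = ((1471 + (2 + 2*(-17))) + 1676) + 1882 = ((1471 + (2 - 34)) + 1676) + 1882 = ((1471 - 32) + 1676) + 1882 = (1439 + 1676) + 1882 = 3115 + 1882 = 4997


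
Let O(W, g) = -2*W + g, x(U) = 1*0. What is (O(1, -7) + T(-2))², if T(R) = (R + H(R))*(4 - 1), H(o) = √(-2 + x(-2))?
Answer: 207 - 90*I*√2 ≈ 207.0 - 127.28*I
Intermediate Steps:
x(U) = 0
O(W, g) = g - 2*W
H(o) = I*√2 (H(o) = √(-2 + 0) = √(-2) = I*√2)
T(R) = 3*R + 3*I*√2 (T(R) = (R + I*√2)*(4 - 1) = (R + I*√2)*3 = 3*R + 3*I*√2)
(O(1, -7) + T(-2))² = ((-7 - 2*1) + (3*(-2) + 3*I*√2))² = ((-7 - 2) + (-6 + 3*I*√2))² = (-9 + (-6 + 3*I*√2))² = (-15 + 3*I*√2)²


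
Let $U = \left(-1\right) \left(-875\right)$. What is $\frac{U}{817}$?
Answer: $\frac{875}{817} \approx 1.071$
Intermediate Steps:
$U = 875$
$\frac{U}{817} = \frac{875}{817}$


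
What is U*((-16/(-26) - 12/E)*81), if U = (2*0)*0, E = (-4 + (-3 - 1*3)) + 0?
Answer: 0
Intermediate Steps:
E = -10 (E = (-4 + (-3 - 3)) + 0 = (-4 - 6) + 0 = -10 + 0 = -10)
U = 0 (U = 0*0 = 0)
U*((-16/(-26) - 12/E)*81) = 0*((-16/(-26) - 12/(-10))*81) = 0*((-16*(-1/26) - 12*(-⅒))*81) = 0*((8/13 + 6/5)*81) = 0*((118/65)*81) = 0*(9558/65) = 0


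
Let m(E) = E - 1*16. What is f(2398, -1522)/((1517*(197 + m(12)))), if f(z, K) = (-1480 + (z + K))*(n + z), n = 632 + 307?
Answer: -2015548/292781 ≈ -6.8841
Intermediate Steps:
m(E) = -16 + E (m(E) = E - 16 = -16 + E)
n = 939
f(z, K) = (939 + z)*(-1480 + K + z) (f(z, K) = (-1480 + (z + K))*(939 + z) = (-1480 + (K + z))*(939 + z) = (-1480 + K + z)*(939 + z) = (939 + z)*(-1480 + K + z))
f(2398, -1522)/((1517*(197 + m(12)))) = (-1389720 + 2398² - 541*2398 + 939*(-1522) - 1522*2398)/((1517*(197 + (-16 + 12)))) = (-1389720 + 5750404 - 1297318 - 1429158 - 3649756)/((1517*(197 - 4))) = -2015548/(1517*193) = -2015548/292781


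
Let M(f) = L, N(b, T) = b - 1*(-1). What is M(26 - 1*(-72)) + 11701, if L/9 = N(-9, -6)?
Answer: 11629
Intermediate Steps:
N(b, T) = 1 + b (N(b, T) = b + 1 = 1 + b)
L = -72 (L = 9*(1 - 9) = 9*(-8) = -72)
M(f) = -72
M(26 - 1*(-72)) + 11701 = -72 + 11701 = 11629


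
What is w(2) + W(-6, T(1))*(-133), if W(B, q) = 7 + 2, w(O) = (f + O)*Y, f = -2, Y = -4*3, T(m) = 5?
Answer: -1197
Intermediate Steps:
Y = -12
w(O) = 24 - 12*O (w(O) = (-2 + O)*(-12) = 24 - 12*O)
W(B, q) = 9
w(2) + W(-6, T(1))*(-133) = (24 - 12*2) + 9*(-133) = (24 - 24) - 1197 = 0 - 1197 = -1197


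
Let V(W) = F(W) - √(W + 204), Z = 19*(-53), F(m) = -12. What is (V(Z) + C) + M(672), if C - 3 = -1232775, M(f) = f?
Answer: -1232112 - I*√803 ≈ -1.2321e+6 - 28.337*I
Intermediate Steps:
C = -1232772 (C = 3 - 1232775 = -1232772)
Z = -1007
V(W) = -12 - √(204 + W) (V(W) = -12 - √(W + 204) = -12 - √(204 + W))
(V(Z) + C) + M(672) = ((-12 - √(204 - 1007)) - 1232772) + 672 = ((-12 - √(-803)) - 1232772) + 672 = ((-12 - I*√803) - 1232772) + 672 = (-1232784 - I*√803) + 672 = -1232112 - I*√803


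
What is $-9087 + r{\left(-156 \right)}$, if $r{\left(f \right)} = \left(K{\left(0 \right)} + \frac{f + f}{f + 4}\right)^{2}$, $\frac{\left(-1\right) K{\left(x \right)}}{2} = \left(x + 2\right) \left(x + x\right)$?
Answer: $- \frac{3278886}{361} \approx -9082.8$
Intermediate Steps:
$K{\left(x \right)} = - 4 x \left(2 + x\right)$ ($K{\left(x \right)} = - 2 \left(x + 2\right) \left(x + x\right) = - 2 \left(2 + x\right) 2 x = - 2 \cdot 2 x \left(2 + x\right) = - 4 x \left(2 + x\right)$)
$r{\left(f \right)} = \frac{4 f^{2}}{\left(4 + f\right)^{2}}$ ($r{\left(f \right)} = \left(\left(-4\right) 0 \left(2 + 0\right) + \frac{f + f}{f + 4}\right)^{2} = \left(\left(-4\right) 0 \cdot 2 + \frac{2 f}{4 + f}\right)^{2} = \left(0 + \frac{2 f}{4 + f}\right)^{2} = \left(\frac{2 f}{4 + f}\right)^{2} = \frac{4 f^{2}}{\left(4 + f\right)^{2}}$)
$-9087 + r{\left(-156 \right)} = -9087 + \frac{4 \left(-156\right)^{2}}{\left(4 - 156\right)^{2}} = -9087 + 4 \cdot 24336 \cdot \frac{1}{23104} = -9087 + \frac{1521}{361} = - \frac{3278886}{361}$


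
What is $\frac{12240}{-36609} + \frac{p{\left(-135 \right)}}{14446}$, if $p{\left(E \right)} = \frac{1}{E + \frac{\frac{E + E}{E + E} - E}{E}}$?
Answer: $- \frac{1082193111885}{3236760402218} \approx -0.33434$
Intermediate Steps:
$p{\left(E \right)} = \frac{1}{E + \frac{1 - E}{E}}$ ($p{\left(E \right)} = \frac{1}{E + \frac{\frac{2 E}{2 E} - E}{E}} = \frac{1}{E + \frac{2 E \frac{1}{2 E} - E}{E}} = \frac{1}{E + \frac{1 - E}{E}}$)
$\frac{12240}{-36609} + \frac{p{\left(-135 \right)}}{14446} = \frac{12240}{-36609} + \frac{\left(-135\right) \frac{1}{1 + \left(-135\right)^{2} - -135}}{14446} = 12240 \left(- \frac{1}{36609}\right) + - \frac{135}{1 + 18225 + 135} \cdot \frac{1}{14446} = - \frac{4080}{12203} + - \frac{135}{18361} \cdot \frac{1}{14446} = - \frac{4080}{12203} + \left(-135\right) \frac{1}{18361} \cdot \frac{1}{14446} = - \frac{4080}{12203} - \frac{135}{265243006} = - \frac{1082193111885}{3236760402218}$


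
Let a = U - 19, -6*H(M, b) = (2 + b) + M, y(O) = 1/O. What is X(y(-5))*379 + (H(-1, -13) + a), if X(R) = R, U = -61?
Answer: -769/5 ≈ -153.80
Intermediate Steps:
y(O) = 1/O
H(M, b) = -⅓ - M/6 - b/6 (H(M, b) = -((2 + b) + M)/6 = -(2 + M + b)/6 = -⅓ - M/6 - b/6)
a = -80 (a = -61 - 19 = -80)
X(y(-5))*379 + (H(-1, -13) + a) = 379/(-5) + ((-⅓ - ⅙*(-1) - ⅙*(-13)) - 80) = -⅕*379 + ((-⅓ + ⅙ + 13/6) - 80) = -379/5 + (2 - 80) = -379/5 - 78 = -769/5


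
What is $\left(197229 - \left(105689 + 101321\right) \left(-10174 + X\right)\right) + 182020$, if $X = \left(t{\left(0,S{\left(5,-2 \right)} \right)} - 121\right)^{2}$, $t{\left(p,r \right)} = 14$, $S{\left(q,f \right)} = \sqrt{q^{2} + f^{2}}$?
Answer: $-263558501$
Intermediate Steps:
$S{\left(q,f \right)} = \sqrt{f^{2} + q^{2}}$
$X = 11449$ ($X = \left(14 - 121\right)^{2} = \left(-107\right)^{2} = 11449$)
$\left(197229 - \left(105689 + 101321\right) \left(-10174 + X\right)\right) + 182020 = \left(197229 - \left(105689 + 101321\right) \left(-10174 + 11449\right)\right) + 182020 = \left(197229 - 207010 \cdot 1275\right) + 182020 = \left(197229 - 263937750\right) + 182020 = -263740521 + 182020 = -263558501$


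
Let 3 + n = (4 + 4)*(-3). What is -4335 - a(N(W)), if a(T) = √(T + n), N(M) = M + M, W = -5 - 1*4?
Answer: -4335 - 3*I*√5 ≈ -4335.0 - 6.7082*I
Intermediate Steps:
W = -9 (W = -5 - 4 = -9)
N(M) = 2*M
n = -27 (n = -3 + (4 + 4)*(-3) = -3 + 8*(-3) = -3 - 24 = -27)
a(T) = √(-27 + T) (a(T) = √(T - 27) = √(-27 + T))
-4335 - a(N(W)) = -4335 - √(-27 + 2*(-9)) = -4335 - √(-27 - 18) = -4335 - √(-45) = -4335 - 3*I*√5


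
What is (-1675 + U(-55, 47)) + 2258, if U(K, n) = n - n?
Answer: 583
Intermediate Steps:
U(K, n) = 0
(-1675 + U(-55, 47)) + 2258 = (-1675 + 0) + 2258 = -1675 + 2258 = 583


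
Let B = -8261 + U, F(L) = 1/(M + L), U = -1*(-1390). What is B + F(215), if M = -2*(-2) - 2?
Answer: -1491006/217 ≈ -6871.0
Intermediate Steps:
U = 1390
M = 2 (M = 4 - 2 = 2)
F(L) = 1/(2 + L)
B = -6871 (B = -8261 + 1390 = -6871)
B + F(215) = -6871 + 1/(2 + 215) = -6871 + 1/217 = -1491006/217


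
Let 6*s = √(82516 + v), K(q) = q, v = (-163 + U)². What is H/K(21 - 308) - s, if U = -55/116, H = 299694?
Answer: -299694/287 - 7*√29998585/696 ≈ -1099.3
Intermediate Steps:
U = -55/116 (U = -55*1/116 = -55/116 ≈ -0.47414)
v = 359595369/13456 (v = (-163 - 55/116)² = (-18963/116)² = 359595369/13456 ≈ 26724.)
s = 7*√29998585/696 (s = √(82516 + 359595369/13456)/6 = √(1469930665/13456)/6 = (7*√29998585/116)/6 = 7*√29998585/696 ≈ 55.086)
H/K(21 - 308) - s = 299694/(21 - 308) - 7*√29998585/696 = 299694/(-287) - 7*√29998585/696 = 299694*(-1/287) - 7*√29998585/696 = -299694/287 - 7*√29998585/696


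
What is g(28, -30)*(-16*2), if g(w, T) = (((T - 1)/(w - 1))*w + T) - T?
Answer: 27776/27 ≈ 1028.7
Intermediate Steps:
g(w, T) = w*(-1 + T)/(-1 + w) (g(w, T) = (((-1 + T)/(-1 + w))*w + T) - T = (w*(-1 + T)/(-1 + w) + T) - T = (T + w*(-1 + T)/(-1 + w)) - T = w*(-1 + T)/(-1 + w))
g(28, -30)*(-16*2) = (28*(-1 - 30)/(-1 + 28))*(-16*2) = (28*(-31)/27)*(-32) = (28*(1/27)*(-31))*(-32) = -868/27*(-32) = 27776/27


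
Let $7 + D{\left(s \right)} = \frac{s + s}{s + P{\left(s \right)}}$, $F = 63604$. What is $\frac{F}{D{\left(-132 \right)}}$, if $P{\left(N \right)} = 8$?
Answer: $- \frac{1971724}{151} \approx -13058.0$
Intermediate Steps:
$D{\left(s \right)} = -7 + \frac{2 s}{8 + s}$ ($D{\left(s \right)} = -7 + \frac{s + s}{s + 8} = -7 + \frac{2 s}{8 + s}$)
$\frac{F}{D{\left(-132 \right)}} = \frac{63604}{\frac{1}{8 - 132} \left(-56 - -660\right)} = \frac{63604}{\frac{1}{-124} \left(-56 + 660\right)} = \frac{63604}{\left(- \frac{1}{124}\right) 604} = \frac{63604}{- \frac{151}{31}} = 63604 \left(- \frac{31}{151}\right) = - \frac{1971724}{151}$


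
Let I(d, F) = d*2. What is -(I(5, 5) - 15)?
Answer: 5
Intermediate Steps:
I(d, F) = 2*d
-(I(5, 5) - 15) = -(2*5 - 15) = -(10 - 15) = -1*(-5) = 5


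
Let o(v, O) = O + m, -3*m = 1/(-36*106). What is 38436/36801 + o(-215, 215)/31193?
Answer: 511702859275/486723843432 ≈ 1.0513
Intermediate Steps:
m = 1/11448 (m = -1/(3*(-36)*106) = -(-1)/(108*106) = -⅓*(-1/3816) = 1/11448 ≈ 8.7352e-5)
o(v, O) = 1/11448 + O (o(v, O) = O + 1/11448 = 1/11448 + O)
38436/36801 + o(-215, 215)/31193 = 38436/36801 + (1/11448 + 215)/31193 = 38436*(1/36801) + (2461321/11448)*(1/31193) = 12812/12267 + 2461321/357097464 = 511702859275/486723843432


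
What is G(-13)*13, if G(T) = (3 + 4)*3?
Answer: 273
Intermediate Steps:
G(T) = 21 (G(T) = 7*3 = 21)
G(-13)*13 = 21*13 = 273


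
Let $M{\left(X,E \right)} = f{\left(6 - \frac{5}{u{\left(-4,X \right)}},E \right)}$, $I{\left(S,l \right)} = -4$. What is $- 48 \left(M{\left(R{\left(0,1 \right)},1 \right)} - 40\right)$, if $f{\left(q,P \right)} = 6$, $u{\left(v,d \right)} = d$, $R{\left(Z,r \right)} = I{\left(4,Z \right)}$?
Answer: $1632$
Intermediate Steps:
$R{\left(Z,r \right)} = -4$
$M{\left(X,E \right)} = 6$
$- 48 \left(M{\left(R{\left(0,1 \right)},1 \right)} - 40\right) = - 48 \left(6 - 40\right) = \left(-48\right) \left(-34\right) = 1632$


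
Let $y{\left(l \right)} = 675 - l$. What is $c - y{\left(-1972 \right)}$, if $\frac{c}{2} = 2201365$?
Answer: $4400083$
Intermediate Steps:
$c = 4402730$ ($c = 2 \cdot 2201365 = 4402730$)
$c - y{\left(-1972 \right)} = 4402730 - \left(675 - -1972\right) = 4402730 - \left(675 + 1972\right) = 4402730 - 2647 = 4400083$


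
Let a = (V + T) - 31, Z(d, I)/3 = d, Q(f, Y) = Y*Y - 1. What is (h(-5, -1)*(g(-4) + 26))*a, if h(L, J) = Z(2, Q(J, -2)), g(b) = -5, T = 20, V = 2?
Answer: -1134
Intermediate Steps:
Q(f, Y) = -1 + Y² (Q(f, Y) = Y² - 1 = -1 + Y²)
Z(d, I) = 3*d
h(L, J) = 6 (h(L, J) = 3*2 = 6)
a = -9 (a = (2 + 20) - 31 = 22 - 31 = -9)
(h(-5, -1)*(g(-4) + 26))*a = (6*(-5 + 26))*(-9) = (6*21)*(-9) = 126*(-9) = -1134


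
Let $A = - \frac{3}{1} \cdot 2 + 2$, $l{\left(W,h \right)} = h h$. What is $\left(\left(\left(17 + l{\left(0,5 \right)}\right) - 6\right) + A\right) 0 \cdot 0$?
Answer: $0$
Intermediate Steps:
$l{\left(W,h \right)} = h^{2}$
$A = -4$ ($A = \left(-3\right) 1 \cdot 2 + 2 = \left(-3\right) 2 + 2 = -6 + 2 = -4$)
$\left(\left(\left(17 + l{\left(0,5 \right)}\right) - 6\right) + A\right) 0 \cdot 0 = \left(\left(\left(17 + 5^{2}\right) - 6\right) - 4\right) 0 \cdot 0 = \left(\left(\left(17 + 25\right) - 6\right) - 4\right) 0 = \left(\left(42 - 6\right) - 4\right) 0 = \left(36 - 4\right) 0 = 32 \cdot 0 = 0$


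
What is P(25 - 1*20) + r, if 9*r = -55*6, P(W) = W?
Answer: -95/3 ≈ -31.667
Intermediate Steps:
r = -110/3 (r = (-55*6)/9 = (⅑)*(-330) = -110/3 ≈ -36.667)
P(25 - 1*20) + r = (25 - 1*20) - 110/3 = (25 - 20) - 110/3 = 5 - 110/3 = -95/3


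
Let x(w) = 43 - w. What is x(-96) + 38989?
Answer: 39128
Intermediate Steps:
x(-96) + 38989 = (43 - 1*(-96)) + 38989 = (43 + 96) + 38989 = 139 + 38989 = 39128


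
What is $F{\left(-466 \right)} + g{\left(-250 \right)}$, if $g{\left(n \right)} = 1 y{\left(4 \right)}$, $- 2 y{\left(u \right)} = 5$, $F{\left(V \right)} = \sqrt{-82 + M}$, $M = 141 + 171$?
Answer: $- \frac{5}{2} + \sqrt{230} \approx 12.666$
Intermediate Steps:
$M = 312$
$F{\left(V \right)} = \sqrt{230}$ ($F{\left(V \right)} = \sqrt{-82 + 312} = \sqrt{230}$)
$y{\left(u \right)} = - \frac{5}{2}$ ($y{\left(u \right)} = \left(- \frac{1}{2}\right) 5 = - \frac{5}{2}$)
$g{\left(n \right)} = - \frac{5}{2}$ ($g{\left(n \right)} = 1 \left(- \frac{5}{2}\right) = - \frac{5}{2}$)
$F{\left(-466 \right)} + g{\left(-250 \right)} = \sqrt{230} - \frac{5}{2} = - \frac{5}{2} + \sqrt{230}$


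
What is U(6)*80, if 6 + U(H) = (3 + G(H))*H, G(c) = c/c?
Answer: 1440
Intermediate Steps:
G(c) = 1
U(H) = -6 + 4*H (U(H) = -6 + (3 + 1)*H = -6 + 4*H)
U(6)*80 = (-6 + 4*6)*80 = (-6 + 24)*80 = 18*80 = 1440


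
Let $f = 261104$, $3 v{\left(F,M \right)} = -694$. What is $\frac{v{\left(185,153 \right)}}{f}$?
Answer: $- \frac{347}{391656} \approx -0.00088598$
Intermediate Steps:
$v{\left(F,M \right)} = - \frac{694}{3}$ ($v{\left(F,M \right)} = \frac{1}{3} \left(-694\right) = - \frac{694}{3}$)
$\frac{v{\left(185,153 \right)}}{f} = - \frac{694}{3 \cdot 261104} = \left(- \frac{694}{3}\right) \frac{1}{261104} = - \frac{347}{391656}$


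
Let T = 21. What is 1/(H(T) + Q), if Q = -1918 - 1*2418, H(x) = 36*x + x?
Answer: -1/3559 ≈ -0.00028098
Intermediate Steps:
H(x) = 37*x
Q = -4336 (Q = -1918 - 2418 = -4336)
1/(H(T) + Q) = 1/(37*21 - 4336) = 1/(777 - 4336) = 1/(-3559) = -1/3559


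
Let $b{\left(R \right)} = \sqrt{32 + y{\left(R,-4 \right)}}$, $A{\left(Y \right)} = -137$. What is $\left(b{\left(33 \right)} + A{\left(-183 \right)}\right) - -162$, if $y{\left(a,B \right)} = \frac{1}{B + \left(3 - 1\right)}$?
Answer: $25 + \frac{3 \sqrt{14}}{2} \approx 30.612$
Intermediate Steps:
$y{\left(a,B \right)} = \frac{1}{2 + B}$ ($y{\left(a,B \right)} = \frac{1}{B + 2} = \frac{1}{2 + B}$)
$b{\left(R \right)} = \frac{3 \sqrt{14}}{2}$ ($b{\left(R \right)} = \sqrt{32 + \frac{1}{2 - 4}} = \sqrt{32 + \frac{1}{-2}} = \sqrt{32 - \frac{1}{2}} = \sqrt{\frac{63}{2}} = \frac{3 \sqrt{14}}{2}$)
$\left(b{\left(33 \right)} + A{\left(-183 \right)}\right) - -162 = \left(\frac{3 \sqrt{14}}{2} - 137\right) - -162 = \left(-137 + \frac{3 \sqrt{14}}{2}\right) + 162 = 25 + \frac{3 \sqrt{14}}{2}$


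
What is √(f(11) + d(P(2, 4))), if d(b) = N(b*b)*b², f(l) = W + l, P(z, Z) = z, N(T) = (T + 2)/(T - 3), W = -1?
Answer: √34 ≈ 5.8309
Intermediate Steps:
N(T) = (2 + T)/(-3 + T)
f(l) = -1 + l
d(b) = b²*(2 + b²)/(-3 + b²) (d(b) = ((2 + b*b)/(-3 + b*b))*b² = ((2 + b²)/(-3 + b²))*b² = b²*(2 + b²)/(-3 + b²))
√(f(11) + d(P(2, 4))) = √((-1 + 11) + 2²*(2 + 2²)/(-3 + 2²)) = √(10 + 4*(2 + 4)/(-3 + 4)) = √(10 + 4*6/1) = √(10 + 4*1*6) = √(10 + 24) = √34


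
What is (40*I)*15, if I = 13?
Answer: 7800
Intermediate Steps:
(40*I)*15 = (40*13)*15 = 520*15 = 7800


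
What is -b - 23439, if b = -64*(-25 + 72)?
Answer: -20431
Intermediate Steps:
b = -3008 (b = -64*47 = -3008)
-b - 23439 = -1*(-3008) - 23439 = 3008 - 23439 = -20431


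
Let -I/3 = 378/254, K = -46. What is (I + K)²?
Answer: 41075281/16129 ≈ 2546.7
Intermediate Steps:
I = -567/127 (I = -1134/254 = -3*189/127 = -567/127 ≈ -4.4646)
(I + K)² = (-567/127 - 46)² = (-6409/127)² = 41075281/16129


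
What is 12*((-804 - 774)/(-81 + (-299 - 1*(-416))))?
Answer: -526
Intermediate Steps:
12*((-804 - 774)/(-81 + (-299 - 1*(-416)))) = 12*(-1578/(-81 + (-299 + 416))) = 12*(-1578/(-81 + 117)) = 12*(-1578/36) = 12*(-1578*1/36) = 12*(-263/6) = -526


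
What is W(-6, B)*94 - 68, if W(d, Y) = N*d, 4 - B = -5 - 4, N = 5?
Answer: -2888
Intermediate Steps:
B = 13 (B = 4 - (-5 - 4) = 4 - 1*(-9) = 4 + 9 = 13)
W(d, Y) = 5*d
W(-6, B)*94 - 68 = (5*(-6))*94 - 68 = -30*94 - 68 = -2820 - 68 = -2888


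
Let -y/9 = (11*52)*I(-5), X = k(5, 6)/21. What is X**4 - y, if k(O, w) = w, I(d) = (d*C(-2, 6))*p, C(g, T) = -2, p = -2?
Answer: -247206944/2401 ≈ -1.0296e+5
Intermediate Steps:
I(d) = 4*d (I(d) = (d*(-2))*(-2) = -2*d*(-2) = 4*d)
X = 2/7 (X = 6/21 = 6*(1/21) = 2/7 ≈ 0.28571)
y = 102960 (y = -9*11*52*4*(-5) = -5148*(-20) = -9*(-11440) = 102960)
X**4 - y = (2/7)**4 - 1*102960 = 16/2401 - 102960 = -247206944/2401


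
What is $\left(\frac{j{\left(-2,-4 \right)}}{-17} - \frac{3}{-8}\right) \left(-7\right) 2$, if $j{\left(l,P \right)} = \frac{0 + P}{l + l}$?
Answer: $- \frac{301}{68} \approx -4.4265$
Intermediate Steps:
$j{\left(l,P \right)} = \frac{P}{2 l}$
$\left(\frac{j{\left(-2,-4 \right)}}{-17} - \frac{3}{-8}\right) \left(-7\right) 2 = \left(\frac{\frac{1}{2} \left(-4\right) \frac{1}{-2}}{-17} - \frac{3}{-8}\right) \left(-7\right) 2 = \left(\frac{1}{2} \left(-4\right) \left(- \frac{1}{2}\right) \left(- \frac{1}{17}\right) - - \frac{3}{8}\right) \left(-7\right) 2 = \left(1 \left(- \frac{1}{17}\right) + \frac{3}{8}\right) \left(-7\right) 2 = \left(- \frac{1}{17} + \frac{3}{8}\right) \left(-7\right) 2 = \frac{43}{136} \left(-7\right) 2 = \left(- \frac{301}{136}\right) 2 = - \frac{301}{68}$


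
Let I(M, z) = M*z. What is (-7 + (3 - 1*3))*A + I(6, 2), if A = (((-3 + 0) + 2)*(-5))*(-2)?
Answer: 82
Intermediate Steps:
A = -10 (A = ((-3 + 2)*(-5))*(-2) = -1*(-5)*(-2) = 5*(-2) = -10)
(-7 + (3 - 1*3))*A + I(6, 2) = (-7 + (3 - 1*3))*(-10) + 6*2 = (-7 + (3 - 3))*(-10) + 12 = (-7 + 0)*(-10) + 12 = -7*(-10) + 12 = 70 + 12 = 82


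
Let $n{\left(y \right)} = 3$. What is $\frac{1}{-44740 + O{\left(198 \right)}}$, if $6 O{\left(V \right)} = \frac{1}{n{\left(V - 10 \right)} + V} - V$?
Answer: $- \frac{1206}{53996237} \approx -2.2335 \cdot 10^{-5}$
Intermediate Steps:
$O{\left(V \right)} = - \frac{V}{6} + \frac{1}{6 \left(3 + V\right)}$ ($O{\left(V \right)} = \frac{\frac{1}{3 + V} - V}{6} = - \frac{V}{6} + \frac{1}{6 \left(3 + V\right)}$)
$\frac{1}{-44740 + O{\left(198 \right)}} = \frac{1}{-44740 + \frac{1 - 198^{2} - 594}{6 \left(3 + 198\right)}} = \frac{1}{-44740 + \frac{1 - 39204 - 594}{6 \cdot 201}} = \frac{1}{-44740 + \frac{1}{6} \cdot \frac{1}{201} \left(1 - 39204 - 594\right)} = \frac{1}{-44740 + \frac{1}{6} \cdot \frac{1}{201} \left(-39797\right)} = \frac{1}{-44740 - \frac{39797}{1206}} = \frac{1}{- \frac{53996237}{1206}} = - \frac{1206}{53996237}$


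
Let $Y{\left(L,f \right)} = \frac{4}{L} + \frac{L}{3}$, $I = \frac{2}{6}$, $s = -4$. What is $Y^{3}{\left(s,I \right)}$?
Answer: $- \frac{343}{27} \approx -12.704$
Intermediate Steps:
$I = \frac{1}{3}$ ($I = 2 \cdot \frac{1}{6} = \frac{1}{3} \approx 0.33333$)
$Y{\left(L,f \right)} = \frac{4}{L} + \frac{L}{3}$ ($Y{\left(L,f \right)} = \frac{4}{L} + L \frac{1}{3} = \frac{4}{L} + \frac{L}{3}$)
$Y^{3}{\left(s,I \right)} = \left(\frac{4}{-4} + \frac{1}{3} \left(-4\right)\right)^{3} = \left(4 \left(- \frac{1}{4}\right) - \frac{4}{3}\right)^{3} = \left(-1 - \frac{4}{3}\right)^{3} = \left(- \frac{7}{3}\right)^{3} = - \frac{343}{27}$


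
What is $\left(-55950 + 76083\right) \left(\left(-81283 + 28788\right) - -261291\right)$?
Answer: $4203689868$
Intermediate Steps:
$\left(-55950 + 76083\right) \left(\left(-81283 + 28788\right) - -261291\right) = 20133 \left(-52495 + 261291\right) = 20133 \cdot 208796 = 4203689868$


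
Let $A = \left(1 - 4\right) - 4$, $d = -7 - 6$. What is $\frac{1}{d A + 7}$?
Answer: $\frac{1}{98} \approx 0.010204$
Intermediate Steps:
$d = -13$
$A = -7$ ($A = -3 - 4 = -7$)
$\frac{1}{d A + 7} = \frac{1}{\left(-13\right) \left(-7\right) + 7} = \frac{1}{91 + 7} = \frac{1}{98}$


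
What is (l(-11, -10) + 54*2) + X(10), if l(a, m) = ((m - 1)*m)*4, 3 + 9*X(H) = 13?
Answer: 4942/9 ≈ 549.11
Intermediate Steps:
X(H) = 10/9 (X(H) = -1/3 + (1/9)*13 = -1/3 + 13/9 = 10/9)
l(a, m) = 4*m*(-1 + m) (l(a, m) = ((-1 + m)*m)*4 = (m*(-1 + m))*4 = 4*m*(-1 + m))
(l(-11, -10) + 54*2) + X(10) = (4*(-10)*(-1 - 10) + 54*2) + 10/9 = (4*(-10)*(-11) + 108) + 10/9 = (440 + 108) + 10/9 = 548 + 10/9 = 4942/9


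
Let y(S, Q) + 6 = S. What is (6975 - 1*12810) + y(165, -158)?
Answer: -5676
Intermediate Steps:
y(S, Q) = -6 + S
(6975 - 1*12810) + y(165, -158) = (6975 - 1*12810) + (-6 + 165) = (6975 - 12810) + 159 = -5835 + 159 = -5676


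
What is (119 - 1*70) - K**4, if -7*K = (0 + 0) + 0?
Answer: 49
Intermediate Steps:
K = 0 (K = -((0 + 0) + 0)/7 = -(0 + 0)/7 = -1/7*0 = 0)
(119 - 1*70) - K**4 = (119 - 1*70) - 1*0**4 = (119 - 70) - 1*0 = 49 + 0 = 49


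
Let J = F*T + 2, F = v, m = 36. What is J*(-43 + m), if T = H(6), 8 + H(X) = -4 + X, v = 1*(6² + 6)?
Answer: 1750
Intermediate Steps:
v = 42 (v = 1*(36 + 6) = 1*42 = 42)
H(X) = -12 + X (H(X) = -8 + (-4 + X) = -12 + X)
F = 42
T = -6 (T = -12 + 6 = -6)
J = -250 (J = 42*(-6) + 2 = -252 + 2 = -250)
J*(-43 + m) = -250*(-43 + 36) = -250*(-7) = 1750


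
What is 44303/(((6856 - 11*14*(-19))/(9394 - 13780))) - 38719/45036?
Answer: -4375728562873/220271076 ≈ -19865.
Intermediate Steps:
44303/(((6856 - 11*14*(-19))/(9394 - 13780))) - 38719/45036 = 44303/(((6856 - 154*(-19))/(-4386))) - 38719*1/45036 = 44303/(((6856 + 2926)*(-1/4386))) - 38719/45036 = 44303/((9782*(-1/4386))) - 38719/45036 = 44303/(-4891/2193) - 38719/45036 = 44303*(-2193/4891) - 38719/45036 = -97156479/4891 - 38719/45036 = -4375728562873/220271076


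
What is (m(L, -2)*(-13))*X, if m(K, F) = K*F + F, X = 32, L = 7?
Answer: 6656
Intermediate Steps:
m(K, F) = F + F*K (m(K, F) = F*K + F = F + F*K)
(m(L, -2)*(-13))*X = (-2*(1 + 7)*(-13))*32 = (-2*8*(-13))*32 = -16*(-13)*32 = 208*32 = 6656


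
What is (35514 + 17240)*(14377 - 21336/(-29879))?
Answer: 22662681544126/29879 ≈ 7.5848e+8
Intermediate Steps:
(35514 + 17240)*(14377 - 21336/(-29879)) = 52754*(14377 - 21336*(-1/29879)) = 52754*(14377 + 21336/29879) = 52754*(429591719/29879) = 22662681544126/29879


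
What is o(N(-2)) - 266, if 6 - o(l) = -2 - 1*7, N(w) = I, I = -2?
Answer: -251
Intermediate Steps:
N(w) = -2
o(l) = 15 (o(l) = 6 - (-2 - 1*7) = 6 - (-2 - 7) = 6 - 1*(-9) = 6 + 9 = 15)
o(N(-2)) - 266 = 15 - 266 = -251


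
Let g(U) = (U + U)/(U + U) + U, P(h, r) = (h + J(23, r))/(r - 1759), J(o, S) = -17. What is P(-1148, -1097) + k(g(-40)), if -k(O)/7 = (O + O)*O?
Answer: -60814499/2856 ≈ -21294.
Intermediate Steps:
P(h, r) = (-17 + h)/(-1759 + r) (P(h, r) = (h - 17)/(r - 1759) = (-17 + h)/(-1759 + r))
g(U) = 1 + U (g(U) = (2*U)/((2*U)) + U = (2*U)*(1/(2*U)) + U = 1 + U)
k(O) = -14*O**2 (k(O) = -7*(O + O)*O = -7*2*O*O = -14*O**2)
P(-1148, -1097) + k(g(-40)) = (-17 - 1148)/(-1759 - 1097) - 14*(1 - 40)**2 = -1165/(-2856) - 14*(-39)**2 = -1/2856*(-1165) - 14*1521 = 1165/2856 - 21294 = -60814499/2856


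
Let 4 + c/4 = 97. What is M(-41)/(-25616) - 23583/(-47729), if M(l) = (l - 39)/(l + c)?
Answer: 12497601418/25293076699 ≈ 0.49411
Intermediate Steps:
c = 372 (c = -16 + 4*97 = -16 + 388 = 372)
M(l) = (-39 + l)/(372 + l) (M(l) = (l - 39)/(l + 372) = (-39 + l)/(372 + l))
M(-41)/(-25616) - 23583/(-47729) = ((-39 - 41)/(372 - 41))/(-25616) - 23583/(-47729) = (-80/331)*(-1/25616) - 23583*(-1/47729) = ((1/331)*(-80))*(-1/25616) + 23583/47729 = -80/331*(-1/25616) + 23583/47729 = 5/529931 + 23583/47729 = 12497601418/25293076699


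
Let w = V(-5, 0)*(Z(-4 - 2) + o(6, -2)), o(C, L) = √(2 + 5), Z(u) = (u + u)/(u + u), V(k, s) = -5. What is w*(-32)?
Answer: 160 + 160*√7 ≈ 583.32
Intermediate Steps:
Z(u) = 1 (Z(u) = (2*u)/((2*u)) = (2*u)*(1/(2*u)) = 1)
o(C, L) = √7
w = -5 - 5*√7 (w = -5*(1 + √7) = -5 - 5*√7 ≈ -18.229)
w*(-32) = (-5 - 5*√7)*(-32) = 160 + 160*√7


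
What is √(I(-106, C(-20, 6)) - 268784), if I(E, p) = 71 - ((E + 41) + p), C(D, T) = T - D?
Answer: I*√268674 ≈ 518.34*I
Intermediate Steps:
I(E, p) = 30 - E - p (I(E, p) = 71 - ((41 + E) + p) = 71 - (41 + E + p) = 71 + (-41 - E - p) = 30 - E - p)
√(I(-106, C(-20, 6)) - 268784) = √((30 - 1*(-106) - (6 - 1*(-20))) - 268784) = √((30 + 106 - (6 + 20)) - 268784) = √((30 + 106 - 1*26) - 268784) = √((30 + 106 - 26) - 268784) = √(110 - 268784) = √(-268674) = I*√268674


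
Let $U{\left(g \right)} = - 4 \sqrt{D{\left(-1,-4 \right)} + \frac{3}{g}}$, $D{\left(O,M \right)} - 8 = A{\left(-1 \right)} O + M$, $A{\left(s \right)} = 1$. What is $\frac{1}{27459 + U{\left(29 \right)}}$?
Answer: $\frac{88479}{2429544701} + \frac{4 \sqrt{290}}{7288634103} \approx 3.6427 \cdot 10^{-5}$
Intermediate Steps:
$D{\left(O,M \right)} = 8 + M + O$ ($D{\left(O,M \right)} = 8 + \left(1 O + M\right) = 8 + \left(O + M\right) = 8 + \left(M + O\right) = 8 + M + O$)
$U{\left(g \right)} = - 4 \sqrt{3 + \frac{3}{g}}$ ($U{\left(g \right)} = - 4 \sqrt{\left(8 - 4 - 1\right) + \frac{3}{g}} = - 4 \sqrt{3 + \frac{3}{g}}$)
$\frac{1}{27459 + U{\left(29 \right)}} = \frac{1}{27459 - 4 \sqrt{3} \sqrt{\frac{1 + 29}{29}}} = \frac{1}{27459 - 4 \sqrt{3} \sqrt{\frac{1}{29} \cdot 30}} = \frac{1}{27459 - 4 \sqrt{3} \sqrt{\frac{30}{29}}} = \frac{1}{27459 - 4 \sqrt{3} \frac{\sqrt{870}}{29}} = \frac{1}{27459 - \frac{12 \sqrt{290}}{29}}$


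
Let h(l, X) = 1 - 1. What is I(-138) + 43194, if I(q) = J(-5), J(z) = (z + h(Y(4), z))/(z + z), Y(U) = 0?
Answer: 86389/2 ≈ 43195.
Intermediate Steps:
h(l, X) = 0
J(z) = ½ (J(z) = (z + 0)/(z + z) = z/((2*z)) = z*(1/(2*z)) = ½)
I(q) = ½
I(-138) + 43194 = ½ + 43194 = 86389/2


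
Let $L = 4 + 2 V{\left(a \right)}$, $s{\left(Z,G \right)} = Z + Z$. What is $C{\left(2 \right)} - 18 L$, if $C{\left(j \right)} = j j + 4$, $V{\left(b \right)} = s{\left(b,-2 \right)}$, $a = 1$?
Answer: $-136$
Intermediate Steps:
$s{\left(Z,G \right)} = 2 Z$
$V{\left(b \right)} = 2 b$
$L = 8$ ($L = 4 + 2 \cdot 2 \cdot 1 = 4 + 2 \cdot 2 = 4 + 4 = 8$)
$C{\left(j \right)} = 4 + j^{2}$ ($C{\left(j \right)} = j^{2} + 4 = 4 + j^{2}$)
$C{\left(2 \right)} - 18 L = \left(4 + 2^{2}\right) - 144 = \left(4 + 4\right) - 144 = 8 - 144 = -136$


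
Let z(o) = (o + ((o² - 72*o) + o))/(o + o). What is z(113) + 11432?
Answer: 22907/2 ≈ 11454.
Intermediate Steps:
z(o) = (o² - 70*o)/(2*o) (z(o) = (o + (o² - 71*o))/((2*o)) = (o² - 70*o)*(1/(2*o)) = (o² - 70*o)/(2*o))
z(113) + 11432 = (-35 + (½)*113) + 11432 = (-35 + 113/2) + 11432 = 43/2 + 11432 = 22907/2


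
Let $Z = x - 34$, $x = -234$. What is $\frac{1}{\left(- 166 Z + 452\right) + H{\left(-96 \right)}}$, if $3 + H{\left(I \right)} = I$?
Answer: $\frac{1}{44841} \approx 2.2301 \cdot 10^{-5}$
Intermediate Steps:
$H{\left(I \right)} = -3 + I$
$Z = -268$ ($Z = -234 - 34 = -268$)
$\frac{1}{\left(- 166 Z + 452\right) + H{\left(-96 \right)}} = \frac{1}{\left(\left(-166\right) \left(-268\right) + 452\right) - 99} = \frac{1}{\left(44488 + 452\right) - 99} = \frac{1}{44940 - 99} = \frac{1}{44841}$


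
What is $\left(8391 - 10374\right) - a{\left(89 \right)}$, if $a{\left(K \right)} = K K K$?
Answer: $-706952$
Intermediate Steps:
$a{\left(K \right)} = K^{3}$ ($a{\left(K \right)} = K^{2} K = K^{3}$)
$\left(8391 - 10374\right) - a{\left(89 \right)} = \left(8391 - 10374\right) - 89^{3} = -1983 - 704969 = -706952$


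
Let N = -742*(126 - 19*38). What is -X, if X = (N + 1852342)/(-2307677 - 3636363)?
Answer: 1147287/2972020 ≈ 0.38603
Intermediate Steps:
N = 442232 (N = -742*(126 - 722) = -742*(-596) = 442232)
X = -1147287/2972020 (X = (442232 + 1852342)/(-2307677 - 3636363) = 2294574/(-5944040) = 2294574*(-1/5944040) = -1147287/2972020 ≈ -0.38603)
-X = -1*(-1147287/2972020) = 1147287/2972020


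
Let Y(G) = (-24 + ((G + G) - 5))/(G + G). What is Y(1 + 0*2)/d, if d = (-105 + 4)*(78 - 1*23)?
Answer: 27/11110 ≈ 0.0024302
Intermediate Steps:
Y(G) = (-29 + 2*G)/(2*G) (Y(G) = (-24 + (2*G - 5))/((2*G)) = (-24 + (-5 + 2*G))*(1/(2*G)) = (-29 + 2*G)*(1/(2*G)) = (-29 + 2*G)/(2*G))
d = -5555 (d = -101*(78 - 23) = -101*55 = -5555)
Y(1 + 0*2)/d = ((-29/2 + (1 + 0*2))/(1 + 0*2))/(-5555) = ((-29/2 + (1 + 0))/(1 + 0))*(-1/5555) = ((-29/2 + 1)/1)*(-1/5555) = (1*(-27/2))*(-1/5555) = -27/2*(-1/5555) = 27/11110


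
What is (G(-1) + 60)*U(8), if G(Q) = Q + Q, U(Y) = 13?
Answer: 754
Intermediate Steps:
G(Q) = 2*Q
(G(-1) + 60)*U(8) = (2*(-1) + 60)*13 = (-2 + 60)*13 = 58*13 = 754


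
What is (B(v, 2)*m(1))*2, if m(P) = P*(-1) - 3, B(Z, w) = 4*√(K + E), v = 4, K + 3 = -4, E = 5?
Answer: -32*I*√2 ≈ -45.255*I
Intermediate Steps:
K = -7 (K = -3 - 4 = -7)
B(Z, w) = 4*I*√2 (B(Z, w) = 4*√(-7 + 5) = 4*√(-2) = 4*(I*√2) = 4*I*√2)
m(P) = -3 - P (m(P) = -P - 3 = -3 - P)
(B(v, 2)*m(1))*2 = ((4*I*√2)*(-3 - 1*1))*2 = ((4*I*√2)*(-3 - 1))*2 = ((4*I*√2)*(-4))*2 = -16*I*√2*2 = -32*I*√2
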